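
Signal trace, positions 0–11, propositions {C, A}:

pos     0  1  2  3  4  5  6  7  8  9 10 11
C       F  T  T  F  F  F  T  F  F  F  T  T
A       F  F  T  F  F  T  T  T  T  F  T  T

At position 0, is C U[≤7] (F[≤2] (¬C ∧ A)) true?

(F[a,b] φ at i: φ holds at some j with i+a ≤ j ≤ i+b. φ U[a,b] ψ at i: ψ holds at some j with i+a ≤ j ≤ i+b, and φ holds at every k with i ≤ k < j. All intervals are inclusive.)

False

Need some j in [0,7] with F[≤2] (¬C ∧ A), and C at every k in [0,j-1].
  j=0: F[≤2] (¬C ∧ A) — fails (none in [0,2]).
  j=1: F[≤2] (¬C ∧ A) — fails (none in [1,3]).
  j=2: F[≤2] (¬C ∧ A) — fails (none in [2,4]).
  j=3: F[≤2] (¬C ∧ A) holds, but C fails at k=0 → not this j.
  j=4: F[≤2] (¬C ∧ A) holds, but C fails at k=0 → not this j.
  j=5: F[≤2] (¬C ∧ A) holds, but C fails at k=0 → not this j.
  j=6: F[≤2] (¬C ∧ A) holds, but C fails at k=0 → not this j.
  j=7: F[≤2] (¬C ∧ A) holds, but C fails at k=0 → not this j.
No j in the window works → until fails.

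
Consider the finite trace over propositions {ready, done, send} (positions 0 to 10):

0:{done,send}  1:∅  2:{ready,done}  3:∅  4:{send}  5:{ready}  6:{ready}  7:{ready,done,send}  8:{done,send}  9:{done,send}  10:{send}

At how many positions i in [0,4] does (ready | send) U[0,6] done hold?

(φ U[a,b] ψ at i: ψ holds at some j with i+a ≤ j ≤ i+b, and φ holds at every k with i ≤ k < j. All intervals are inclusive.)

Evaluate at each i in [0,4]:
  i=0: ✓ (rhs at j=0)
  i=1: ✗ (lhs fails at k=1 before rhs at j=2)
  i=2: ✓ (rhs at j=2)
  i=3: ✗ (lhs fails at k=3 before rhs at j=7)
  i=4: ✓ (rhs at j=7; lhs holds on [4,6])
Positions where it holds: {0, 2, 4} → 3.

3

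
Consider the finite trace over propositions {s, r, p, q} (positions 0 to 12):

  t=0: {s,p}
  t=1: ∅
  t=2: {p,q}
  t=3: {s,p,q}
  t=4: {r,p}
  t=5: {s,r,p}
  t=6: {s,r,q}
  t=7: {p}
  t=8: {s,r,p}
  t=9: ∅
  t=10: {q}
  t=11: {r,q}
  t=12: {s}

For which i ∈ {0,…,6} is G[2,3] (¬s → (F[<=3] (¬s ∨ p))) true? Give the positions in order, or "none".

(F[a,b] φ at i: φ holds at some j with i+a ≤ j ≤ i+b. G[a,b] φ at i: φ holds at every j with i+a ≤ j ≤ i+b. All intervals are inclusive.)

0, 1, 2, 3, 4, 5, 6

Evaluate at each i in [0,6]:
  i=0: ✓ (all of [2,3])
  i=1: ✓ (all of [3,4])
  i=2: ✓ (all of [4,5])
  i=3: ✓ (all of [5,6])
  i=4: ✓ (all of [6,7])
  i=5: ✓ (all of [7,8])
  i=6: ✓ (all of [8,9])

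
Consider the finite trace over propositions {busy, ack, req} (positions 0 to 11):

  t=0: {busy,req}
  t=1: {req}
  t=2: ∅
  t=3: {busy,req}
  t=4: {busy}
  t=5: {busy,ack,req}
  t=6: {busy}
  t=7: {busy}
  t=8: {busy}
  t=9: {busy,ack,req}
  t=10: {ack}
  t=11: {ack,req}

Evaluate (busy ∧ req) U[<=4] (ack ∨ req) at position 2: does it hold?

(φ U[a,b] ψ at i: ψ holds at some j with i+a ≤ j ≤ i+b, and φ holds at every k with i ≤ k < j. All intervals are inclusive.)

No

Need some j in [2,6] with (ack ∨ req), and (busy ∧ req) at every k in [2,j-1].
  j=2: (ack ∨ req) false.
  j=3: (ack ∨ req) holds, but (busy ∧ req) fails at k=2 → not this j.
  j=4: (ack ∨ req) false.
  j=5: (ack ∨ req) holds, but (busy ∧ req) fails at k=2 → not this j.
  j=6: (ack ∨ req) false.
No j in the window works → until fails.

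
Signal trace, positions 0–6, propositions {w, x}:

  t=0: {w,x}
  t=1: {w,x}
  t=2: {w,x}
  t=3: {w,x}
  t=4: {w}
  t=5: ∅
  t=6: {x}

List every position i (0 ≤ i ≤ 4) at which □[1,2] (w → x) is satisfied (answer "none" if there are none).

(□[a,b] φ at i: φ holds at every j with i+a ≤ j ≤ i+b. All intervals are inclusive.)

0, 1, 4

Evaluate at each i in [0,4]:
  i=0: ✓ (all of [1,2])
  i=1: ✓ (all of [2,3])
  i=2: ✗ (fails at j=4)
  i=3: ✗ (fails at j=4)
  i=4: ✓ (all of [5,6])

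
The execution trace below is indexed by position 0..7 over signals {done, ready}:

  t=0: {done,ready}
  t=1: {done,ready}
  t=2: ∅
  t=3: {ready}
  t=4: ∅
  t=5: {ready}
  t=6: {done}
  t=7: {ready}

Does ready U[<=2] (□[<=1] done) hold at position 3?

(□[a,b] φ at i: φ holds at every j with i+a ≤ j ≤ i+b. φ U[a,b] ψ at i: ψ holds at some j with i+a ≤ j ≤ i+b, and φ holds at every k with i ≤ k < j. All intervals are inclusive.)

No

Need some j in [3,5] with □[<=1] done, and ready at every k in [3,j-1].
  j=3: □[<=1] done — fails at 3.
  j=4: □[<=1] done — fails at 4.
  j=5: □[<=1] done — fails at 5.
No j in the window works → until fails.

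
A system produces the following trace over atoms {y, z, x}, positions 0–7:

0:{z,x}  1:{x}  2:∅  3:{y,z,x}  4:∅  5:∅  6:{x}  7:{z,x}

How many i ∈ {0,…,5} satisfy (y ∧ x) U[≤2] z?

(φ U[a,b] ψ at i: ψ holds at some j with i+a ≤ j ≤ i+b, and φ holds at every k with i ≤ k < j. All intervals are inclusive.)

2

Evaluate at each i in [0,5]:
  i=0: ✓ (rhs at j=0)
  i=1: ✗ (lhs fails at k=1 before rhs at j=3)
  i=2: ✗ (lhs fails at k=2 before rhs at j=3)
  i=3: ✓ (rhs at j=3)
  i=4: ✗ (no rhs in [4,6])
  i=5: ✗ (lhs fails at k=5 before rhs at j=7)
Positions where it holds: {0, 3} → 2.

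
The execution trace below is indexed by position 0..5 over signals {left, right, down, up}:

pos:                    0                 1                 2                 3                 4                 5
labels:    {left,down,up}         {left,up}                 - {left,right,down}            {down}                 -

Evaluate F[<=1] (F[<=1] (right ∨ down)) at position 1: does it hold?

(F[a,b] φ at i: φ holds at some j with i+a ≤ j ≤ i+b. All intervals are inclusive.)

True

Check F[<=1] (right ∨ down) at each j in [1,2]:
  j=1: fails (none in [1,2])
  j=2: holds (witness at 3)
Found at j=2 → formula holds.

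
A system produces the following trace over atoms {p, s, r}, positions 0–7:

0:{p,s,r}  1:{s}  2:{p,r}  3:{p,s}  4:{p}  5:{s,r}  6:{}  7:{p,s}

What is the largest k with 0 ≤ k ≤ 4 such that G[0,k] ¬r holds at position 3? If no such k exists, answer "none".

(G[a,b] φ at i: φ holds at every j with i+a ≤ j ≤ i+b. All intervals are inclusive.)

1

¬r must hold from j=3 onward; find where it first fails.
  j=3: holds
  j=4: holds
  j=5: fails
Holds on [3,4], so largest k = 1.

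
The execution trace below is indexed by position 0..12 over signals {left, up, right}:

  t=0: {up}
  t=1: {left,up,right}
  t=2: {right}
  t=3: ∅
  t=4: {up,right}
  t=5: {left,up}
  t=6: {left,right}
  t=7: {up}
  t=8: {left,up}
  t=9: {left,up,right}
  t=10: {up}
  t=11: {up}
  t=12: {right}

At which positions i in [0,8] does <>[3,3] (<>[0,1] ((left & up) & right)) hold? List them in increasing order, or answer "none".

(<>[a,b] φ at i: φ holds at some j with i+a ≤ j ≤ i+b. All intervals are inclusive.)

5, 6

Evaluate at each i in [0,8]:
  i=0: ✗ (none in [3,3])
  i=1: ✗ (none in [4,4])
  i=2: ✗ (none in [5,5])
  i=3: ✗ (none in [6,6])
  i=4: ✗ (none in [7,7])
  i=5: ✓ (witness j=8)
  i=6: ✓ (witness j=9)
  i=7: ✗ (none in [10,10])
  i=8: ✗ (none in [11,11])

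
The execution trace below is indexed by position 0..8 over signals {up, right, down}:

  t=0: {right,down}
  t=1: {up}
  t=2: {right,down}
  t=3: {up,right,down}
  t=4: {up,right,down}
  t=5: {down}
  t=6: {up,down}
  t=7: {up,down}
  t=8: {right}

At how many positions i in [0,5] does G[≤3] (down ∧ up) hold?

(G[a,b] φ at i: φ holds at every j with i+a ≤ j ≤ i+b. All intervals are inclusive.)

0

Evaluate at each i in [0,5]:
  i=0: ✗ (fails at j=0)
  i=1: ✗ (fails at j=1)
  i=2: ✗ (fails at j=2)
  i=3: ✗ (fails at j=5)
  i=4: ✗ (fails at j=5)
  i=5: ✗ (fails at j=5)
Positions where it holds: {} → 0.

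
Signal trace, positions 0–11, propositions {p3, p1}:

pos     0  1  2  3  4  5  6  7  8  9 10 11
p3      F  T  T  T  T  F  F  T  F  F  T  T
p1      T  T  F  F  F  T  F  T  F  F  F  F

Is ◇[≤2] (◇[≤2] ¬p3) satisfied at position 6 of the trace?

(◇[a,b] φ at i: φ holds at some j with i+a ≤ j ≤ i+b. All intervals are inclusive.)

Check ◇[≤2] ¬p3 at each j in [6,8]:
  j=6: holds (witness at 6)
  j=7: holds (witness at 8)
  j=8: holds (witness at 8)
Found at j=6 → formula holds.

True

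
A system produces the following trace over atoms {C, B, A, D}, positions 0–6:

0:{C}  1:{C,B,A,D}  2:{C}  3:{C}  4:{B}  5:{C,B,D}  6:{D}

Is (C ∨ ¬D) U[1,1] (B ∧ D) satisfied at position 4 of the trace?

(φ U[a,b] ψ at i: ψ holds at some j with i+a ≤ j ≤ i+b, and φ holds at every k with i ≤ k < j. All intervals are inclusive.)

Holds

Need some j in [5,5] with (B ∧ D), and (C ∨ ¬D) at every k in [4,j-1].
  j=5: (B ∧ D) holds; (C ∨ ¬D) holds at every k in [4,4] → satisfied.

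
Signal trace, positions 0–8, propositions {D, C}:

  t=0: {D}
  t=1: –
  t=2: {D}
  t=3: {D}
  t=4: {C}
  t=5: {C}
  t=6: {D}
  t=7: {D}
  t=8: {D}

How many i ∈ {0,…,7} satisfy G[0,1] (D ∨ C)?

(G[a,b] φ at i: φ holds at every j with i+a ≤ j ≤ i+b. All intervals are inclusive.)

6

Evaluate at each i in [0,7]:
  i=0: ✗ (fails at j=1)
  i=1: ✗ (fails at j=1)
  i=2: ✓ (all of [2,3])
  i=3: ✓ (all of [3,4])
  i=4: ✓ (all of [4,5])
  i=5: ✓ (all of [5,6])
  i=6: ✓ (all of [6,7])
  i=7: ✓ (all of [7,8])
Positions where it holds: {2, 3, 4, 5, 6, 7} → 6.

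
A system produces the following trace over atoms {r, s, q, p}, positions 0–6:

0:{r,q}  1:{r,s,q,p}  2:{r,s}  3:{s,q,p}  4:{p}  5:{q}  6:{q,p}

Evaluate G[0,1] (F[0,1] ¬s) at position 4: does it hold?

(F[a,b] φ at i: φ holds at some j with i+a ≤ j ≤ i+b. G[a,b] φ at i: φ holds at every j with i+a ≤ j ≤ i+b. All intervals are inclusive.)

Yes

Check F[0,1] ¬s at every j in [4,5]:
  j=4: holds (witness at 4)
  j=5: holds (witness at 5)
All positions satisfy it → formula holds.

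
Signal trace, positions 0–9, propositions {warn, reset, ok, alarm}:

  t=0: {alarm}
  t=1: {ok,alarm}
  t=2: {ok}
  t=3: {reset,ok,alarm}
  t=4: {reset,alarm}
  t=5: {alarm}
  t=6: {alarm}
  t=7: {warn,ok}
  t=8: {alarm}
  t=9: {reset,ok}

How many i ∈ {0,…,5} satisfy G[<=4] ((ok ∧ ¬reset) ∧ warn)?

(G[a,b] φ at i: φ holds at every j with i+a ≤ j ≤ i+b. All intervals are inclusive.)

0

Evaluate at each i in [0,5]:
  i=0: ✗ (fails at j=0)
  i=1: ✗ (fails at j=1)
  i=2: ✗ (fails at j=2)
  i=3: ✗ (fails at j=3)
  i=4: ✗ (fails at j=4)
  i=5: ✗ (fails at j=5)
Positions where it holds: {} → 0.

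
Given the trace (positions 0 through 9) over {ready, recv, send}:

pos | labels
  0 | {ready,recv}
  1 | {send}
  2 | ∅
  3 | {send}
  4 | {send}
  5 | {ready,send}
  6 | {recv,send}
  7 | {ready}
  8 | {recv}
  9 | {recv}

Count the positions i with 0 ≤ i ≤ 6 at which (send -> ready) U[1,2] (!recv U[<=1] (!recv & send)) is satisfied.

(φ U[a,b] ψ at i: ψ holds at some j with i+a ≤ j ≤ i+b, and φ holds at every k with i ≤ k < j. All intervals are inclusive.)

Evaluate at each i in [0,6]:
  i=0: ✓ (rhs at j=1; lhs holds on [0,0])
  i=1: ✗ (lhs fails at k=1 before rhs at j=2)
  i=2: ✓ (rhs at j=3; lhs holds on [2,2])
  i=3: ✗ (lhs fails at k=3 before rhs at j=4)
  i=4: ✗ (lhs fails at k=4 before rhs at j=5)
  i=5: ✗ (no rhs in [6,7])
  i=6: ✗ (no rhs in [7,8])
Positions where it holds: {0, 2} → 2.

2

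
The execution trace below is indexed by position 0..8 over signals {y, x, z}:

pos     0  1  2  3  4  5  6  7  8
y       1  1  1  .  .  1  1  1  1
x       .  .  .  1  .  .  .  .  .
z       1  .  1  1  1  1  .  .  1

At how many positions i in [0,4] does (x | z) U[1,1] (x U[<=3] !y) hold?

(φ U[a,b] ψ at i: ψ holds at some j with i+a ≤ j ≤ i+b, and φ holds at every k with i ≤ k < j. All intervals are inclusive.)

2

Evaluate at each i in [0,4]:
  i=0: ✗ (no rhs in [1,1])
  i=1: ✗ (no rhs in [2,2])
  i=2: ✓ (rhs at j=3; lhs holds on [2,2])
  i=3: ✓ (rhs at j=4; lhs holds on [3,3])
  i=4: ✗ (no rhs in [5,5])
Positions where it holds: {2, 3} → 2.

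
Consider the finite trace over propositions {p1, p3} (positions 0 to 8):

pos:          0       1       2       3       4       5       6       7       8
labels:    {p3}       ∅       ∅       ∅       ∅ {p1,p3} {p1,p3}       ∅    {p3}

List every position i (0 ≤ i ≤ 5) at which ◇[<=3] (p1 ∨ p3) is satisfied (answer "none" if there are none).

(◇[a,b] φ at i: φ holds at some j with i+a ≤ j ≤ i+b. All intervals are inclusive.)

Evaluate at each i in [0,5]:
  i=0: ✓ (witness j=0)
  i=1: ✗ (none in [1,4])
  i=2: ✓ (witness j=5)
  i=3: ✓ (witness j=5)
  i=4: ✓ (witness j=5)
  i=5: ✓ (witness j=5)

0, 2, 3, 4, 5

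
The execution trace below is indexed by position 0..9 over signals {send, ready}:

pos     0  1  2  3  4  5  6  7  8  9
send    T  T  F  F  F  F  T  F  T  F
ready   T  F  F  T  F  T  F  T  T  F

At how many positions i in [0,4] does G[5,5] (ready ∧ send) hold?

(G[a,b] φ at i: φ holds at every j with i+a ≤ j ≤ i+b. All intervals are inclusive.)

Evaluate at each i in [0,4]:
  i=0: ✗ (fails at j=5)
  i=1: ✗ (fails at j=6)
  i=2: ✗ (fails at j=7)
  i=3: ✓ (all of [8,8])
  i=4: ✗ (fails at j=9)
Positions where it holds: {3} → 1.

1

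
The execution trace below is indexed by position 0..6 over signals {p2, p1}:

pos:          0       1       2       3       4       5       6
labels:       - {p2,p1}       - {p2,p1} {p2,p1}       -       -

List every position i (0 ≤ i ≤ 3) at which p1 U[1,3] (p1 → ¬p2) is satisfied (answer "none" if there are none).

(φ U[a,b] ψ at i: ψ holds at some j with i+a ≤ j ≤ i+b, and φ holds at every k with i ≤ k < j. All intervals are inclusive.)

Evaluate at each i in [0,3]:
  i=0: ✗ (lhs fails at k=0 before rhs at j=2)
  i=1: ✓ (rhs at j=2; lhs holds on [1,1])
  i=2: ✗ (lhs fails at k=2 before rhs at j=5)
  i=3: ✓ (rhs at j=5; lhs holds on [3,4])

1, 3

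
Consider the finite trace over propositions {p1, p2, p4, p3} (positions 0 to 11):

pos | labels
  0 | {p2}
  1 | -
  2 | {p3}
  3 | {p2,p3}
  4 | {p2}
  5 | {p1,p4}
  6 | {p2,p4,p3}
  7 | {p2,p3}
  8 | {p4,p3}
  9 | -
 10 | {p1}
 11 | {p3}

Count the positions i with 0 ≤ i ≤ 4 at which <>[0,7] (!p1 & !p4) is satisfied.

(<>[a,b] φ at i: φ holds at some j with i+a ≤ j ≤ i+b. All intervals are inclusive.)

Evaluate at each i in [0,4]:
  i=0: ✓ (witness j=0)
  i=1: ✓ (witness j=1)
  i=2: ✓ (witness j=2)
  i=3: ✓ (witness j=3)
  i=4: ✓ (witness j=4)
Positions where it holds: {0, 1, 2, 3, 4} → 5.

5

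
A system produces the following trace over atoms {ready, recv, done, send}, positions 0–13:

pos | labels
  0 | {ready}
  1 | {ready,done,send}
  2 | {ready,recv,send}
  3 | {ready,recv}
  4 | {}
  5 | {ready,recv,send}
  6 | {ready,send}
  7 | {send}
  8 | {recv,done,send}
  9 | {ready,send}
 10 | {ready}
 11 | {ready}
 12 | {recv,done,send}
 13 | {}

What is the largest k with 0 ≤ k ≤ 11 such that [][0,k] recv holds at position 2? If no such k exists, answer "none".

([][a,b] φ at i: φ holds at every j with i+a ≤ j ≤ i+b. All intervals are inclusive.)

1

recv must hold from j=2 onward; find where it first fails.
  j=2: holds
  j=3: holds
  j=4: fails
Holds on [2,3], so largest k = 1.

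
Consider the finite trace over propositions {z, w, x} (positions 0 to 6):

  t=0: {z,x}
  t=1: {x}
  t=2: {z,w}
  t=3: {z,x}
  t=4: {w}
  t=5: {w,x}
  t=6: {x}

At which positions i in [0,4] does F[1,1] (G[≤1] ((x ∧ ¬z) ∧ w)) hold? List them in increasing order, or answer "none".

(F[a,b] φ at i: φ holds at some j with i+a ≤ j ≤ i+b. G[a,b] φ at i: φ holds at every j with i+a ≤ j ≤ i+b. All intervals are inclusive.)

none

Evaluate at each i in [0,4]:
  i=0: ✗ (none in [1,1])
  i=1: ✗ (none in [2,2])
  i=2: ✗ (none in [3,3])
  i=3: ✗ (none in [4,4])
  i=4: ✗ (none in [5,5])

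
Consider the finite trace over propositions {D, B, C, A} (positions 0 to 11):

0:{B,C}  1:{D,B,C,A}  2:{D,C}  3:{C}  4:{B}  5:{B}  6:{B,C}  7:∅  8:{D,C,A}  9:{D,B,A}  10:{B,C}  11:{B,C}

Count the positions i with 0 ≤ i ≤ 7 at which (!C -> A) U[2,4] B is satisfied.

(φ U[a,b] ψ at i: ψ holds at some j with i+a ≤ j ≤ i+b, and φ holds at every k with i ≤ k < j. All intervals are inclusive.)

3

Evaluate at each i in [0,7]:
  i=0: ✓ (rhs at j=4; lhs holds on [0,3])
  i=1: ✓ (rhs at j=4; lhs holds on [1,3])
  i=2: ✓ (rhs at j=4; lhs holds on [2,3])
  i=3: ✗ (lhs fails at k=4 before rhs at j=5)
  i=4: ✗ (lhs fails at k=4 before rhs at j=6)
  i=5: ✗ (lhs fails at k=5 before rhs at j=9)
  i=6: ✗ (lhs fails at k=7 before rhs at j=9)
  i=7: ✗ (lhs fails at k=7 before rhs at j=9)
Positions where it holds: {0, 1, 2} → 3.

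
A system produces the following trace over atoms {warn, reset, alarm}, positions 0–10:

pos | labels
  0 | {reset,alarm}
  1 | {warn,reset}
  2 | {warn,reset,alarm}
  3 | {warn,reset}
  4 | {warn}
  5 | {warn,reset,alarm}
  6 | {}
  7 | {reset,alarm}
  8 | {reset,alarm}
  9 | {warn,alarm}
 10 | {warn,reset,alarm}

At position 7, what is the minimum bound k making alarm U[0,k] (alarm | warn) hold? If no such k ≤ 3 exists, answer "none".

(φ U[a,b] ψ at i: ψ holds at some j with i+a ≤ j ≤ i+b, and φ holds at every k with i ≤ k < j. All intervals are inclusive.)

Need earliest j ≥ 7 with (alarm | warn), and alarm at every k in [7,j-1].
  j=7: rhs holds (empty prefix). k = 0.

0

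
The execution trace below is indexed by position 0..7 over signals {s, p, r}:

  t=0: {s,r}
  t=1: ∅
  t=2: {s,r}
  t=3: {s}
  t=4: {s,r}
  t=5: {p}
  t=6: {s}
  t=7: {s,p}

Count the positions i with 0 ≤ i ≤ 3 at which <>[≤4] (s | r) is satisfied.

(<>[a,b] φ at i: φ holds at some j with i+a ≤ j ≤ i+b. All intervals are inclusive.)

Evaluate at each i in [0,3]:
  i=0: ✓ (witness j=0)
  i=1: ✓ (witness j=2)
  i=2: ✓ (witness j=2)
  i=3: ✓ (witness j=3)
Positions where it holds: {0, 1, 2, 3} → 4.

4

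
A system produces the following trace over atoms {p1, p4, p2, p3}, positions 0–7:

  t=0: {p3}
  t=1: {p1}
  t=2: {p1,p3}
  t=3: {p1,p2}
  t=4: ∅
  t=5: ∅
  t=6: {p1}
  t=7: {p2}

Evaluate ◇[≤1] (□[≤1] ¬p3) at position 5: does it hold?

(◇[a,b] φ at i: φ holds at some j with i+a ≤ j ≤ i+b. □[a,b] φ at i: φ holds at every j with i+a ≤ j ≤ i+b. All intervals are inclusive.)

Holds

Check □[≤1] ¬p3 at each j in [5,6]:
  j=5: holds on [5,6]
  j=6: holds on [6,7]
Found at j=5 → formula holds.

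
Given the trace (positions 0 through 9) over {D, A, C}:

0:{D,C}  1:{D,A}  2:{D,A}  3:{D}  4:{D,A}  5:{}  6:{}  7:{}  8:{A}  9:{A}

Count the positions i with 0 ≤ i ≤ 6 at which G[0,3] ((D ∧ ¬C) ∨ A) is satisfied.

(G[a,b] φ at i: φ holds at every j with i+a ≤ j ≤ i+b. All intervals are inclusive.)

Evaluate at each i in [0,6]:
  i=0: ✗ (fails at j=0)
  i=1: ✓ (all of [1,4])
  i=2: ✗ (fails at j=5)
  i=3: ✗ (fails at j=5)
  i=4: ✗ (fails at j=5)
  i=5: ✗ (fails at j=5)
  i=6: ✗ (fails at j=6)
Positions where it holds: {1} → 1.

1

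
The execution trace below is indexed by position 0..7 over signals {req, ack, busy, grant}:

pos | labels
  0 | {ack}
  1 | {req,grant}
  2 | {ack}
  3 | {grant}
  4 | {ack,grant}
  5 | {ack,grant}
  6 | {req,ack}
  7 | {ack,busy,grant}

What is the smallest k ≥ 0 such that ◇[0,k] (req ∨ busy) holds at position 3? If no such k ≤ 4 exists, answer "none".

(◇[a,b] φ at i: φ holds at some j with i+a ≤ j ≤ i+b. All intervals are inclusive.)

Scan j = 3,4,… for (req ∨ busy):
  j=3: fails
  j=4: fails
  j=5: fails
  j=6: holds
First hit at j=6, so smallest k = 6-3 = 3.

3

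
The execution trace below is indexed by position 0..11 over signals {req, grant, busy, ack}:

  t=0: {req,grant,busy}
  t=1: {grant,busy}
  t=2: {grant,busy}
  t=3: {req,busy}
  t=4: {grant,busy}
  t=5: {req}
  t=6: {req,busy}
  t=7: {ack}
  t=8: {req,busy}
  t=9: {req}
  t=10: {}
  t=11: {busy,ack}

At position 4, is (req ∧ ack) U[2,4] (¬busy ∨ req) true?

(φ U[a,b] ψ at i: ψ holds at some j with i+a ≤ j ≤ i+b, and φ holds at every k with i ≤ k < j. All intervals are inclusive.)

Need some j in [6,8] with (¬busy ∨ req), and (req ∧ ack) at every k in [4,j-1].
  j=6: (¬busy ∨ req) holds, but (req ∧ ack) fails at k=4 → not this j.
  j=7: (¬busy ∨ req) holds, but (req ∧ ack) fails at k=4 → not this j.
  j=8: (¬busy ∨ req) holds, but (req ∧ ack) fails at k=4 → not this j.
No j in the window works → until fails.

Does not hold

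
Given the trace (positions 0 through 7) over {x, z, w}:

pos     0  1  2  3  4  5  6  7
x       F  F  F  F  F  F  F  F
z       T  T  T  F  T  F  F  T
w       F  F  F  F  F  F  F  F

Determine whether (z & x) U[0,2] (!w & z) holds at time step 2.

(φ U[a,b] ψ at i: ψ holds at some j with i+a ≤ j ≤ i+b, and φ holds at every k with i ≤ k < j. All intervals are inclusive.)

Need some j in [2,4] with (!w & z), and (z & x) at every k in [2,j-1].
  j=2: (!w & z) holds; no prefix to check → satisfied.

True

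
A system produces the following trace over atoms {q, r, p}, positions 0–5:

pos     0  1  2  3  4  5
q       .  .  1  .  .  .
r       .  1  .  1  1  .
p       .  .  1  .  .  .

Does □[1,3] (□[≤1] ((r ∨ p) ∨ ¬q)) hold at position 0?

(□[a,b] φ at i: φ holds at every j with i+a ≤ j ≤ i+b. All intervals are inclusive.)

Holds

Check □[≤1] ((r ∨ p) ∨ ¬q) at every j in [1,3]:
  j=1: holds on [1,2]
  j=2: holds on [2,3]
  j=3: holds on [3,4]
All positions satisfy it → formula holds.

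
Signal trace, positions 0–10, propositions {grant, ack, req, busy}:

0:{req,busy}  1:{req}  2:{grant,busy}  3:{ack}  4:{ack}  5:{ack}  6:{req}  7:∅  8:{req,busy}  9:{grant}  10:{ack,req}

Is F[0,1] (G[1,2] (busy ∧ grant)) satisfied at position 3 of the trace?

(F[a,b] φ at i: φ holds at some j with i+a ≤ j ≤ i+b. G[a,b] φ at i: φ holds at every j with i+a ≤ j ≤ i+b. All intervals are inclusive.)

False

Check G[1,2] (busy ∧ grant) at each j in [3,4]:
  j=3: fails at 4
  j=4: fails at 5
No position in the window satisfies it → formula fails.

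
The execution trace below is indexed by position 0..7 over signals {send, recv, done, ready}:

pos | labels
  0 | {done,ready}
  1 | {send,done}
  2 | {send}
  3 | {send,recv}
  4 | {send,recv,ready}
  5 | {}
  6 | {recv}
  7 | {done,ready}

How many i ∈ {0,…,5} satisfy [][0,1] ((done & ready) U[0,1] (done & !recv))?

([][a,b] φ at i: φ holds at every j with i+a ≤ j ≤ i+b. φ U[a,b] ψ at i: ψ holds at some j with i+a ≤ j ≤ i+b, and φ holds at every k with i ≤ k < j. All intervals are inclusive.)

1

Evaluate at each i in [0,5]:
  i=0: ✓ (all of [0,1])
  i=1: ✗ (fails at j=2)
  i=2: ✗ (fails at j=2)
  i=3: ✗ (fails at j=3)
  i=4: ✗ (fails at j=4)
  i=5: ✗ (fails at j=5)
Positions where it holds: {0} → 1.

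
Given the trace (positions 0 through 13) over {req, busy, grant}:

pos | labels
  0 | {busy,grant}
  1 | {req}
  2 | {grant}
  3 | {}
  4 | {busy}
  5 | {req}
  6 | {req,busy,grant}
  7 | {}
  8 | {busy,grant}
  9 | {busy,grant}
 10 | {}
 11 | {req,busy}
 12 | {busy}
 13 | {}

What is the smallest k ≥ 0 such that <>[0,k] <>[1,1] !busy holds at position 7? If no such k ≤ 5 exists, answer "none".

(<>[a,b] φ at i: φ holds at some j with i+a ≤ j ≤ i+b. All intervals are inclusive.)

Scan j = 7,8,… for <>[1,1] !busy:
  j=7: fails
  j=8: fails
  j=9: holds
First hit at j=9, so smallest k = 9-7 = 2.

2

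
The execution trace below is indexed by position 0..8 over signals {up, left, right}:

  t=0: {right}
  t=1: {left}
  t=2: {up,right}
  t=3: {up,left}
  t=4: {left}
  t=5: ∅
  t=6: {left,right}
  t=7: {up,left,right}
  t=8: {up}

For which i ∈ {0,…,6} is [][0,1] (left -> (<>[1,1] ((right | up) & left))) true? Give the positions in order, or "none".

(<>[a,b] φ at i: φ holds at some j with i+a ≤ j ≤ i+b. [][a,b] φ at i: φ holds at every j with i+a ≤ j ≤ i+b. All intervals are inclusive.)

5

Evaluate at each i in [0,6]:
  i=0: ✗ (fails at j=1)
  i=1: ✗ (fails at j=1)
  i=2: ✗ (fails at j=3)
  i=3: ✗ (fails at j=3)
  i=4: ✗ (fails at j=4)
  i=5: ✓ (all of [5,6])
  i=6: ✗ (fails at j=7)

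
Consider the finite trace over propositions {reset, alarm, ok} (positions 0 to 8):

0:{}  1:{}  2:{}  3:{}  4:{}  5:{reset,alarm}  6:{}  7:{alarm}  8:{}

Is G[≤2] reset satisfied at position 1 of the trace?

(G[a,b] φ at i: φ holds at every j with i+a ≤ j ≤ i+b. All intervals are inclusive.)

False

Check reset at every j in [1,3]:
  j=1: false
  j=2: false
  j=3: false
Fails at j=1 → formula fails.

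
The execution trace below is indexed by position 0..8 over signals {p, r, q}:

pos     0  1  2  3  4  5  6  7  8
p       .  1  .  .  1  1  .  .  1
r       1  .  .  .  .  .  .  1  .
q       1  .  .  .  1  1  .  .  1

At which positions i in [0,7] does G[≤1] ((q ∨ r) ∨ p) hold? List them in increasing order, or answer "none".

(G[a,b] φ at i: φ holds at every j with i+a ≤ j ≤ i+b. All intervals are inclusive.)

0, 4, 7

Evaluate at each i in [0,7]:
  i=0: ✓ (all of [0,1])
  i=1: ✗ (fails at j=2)
  i=2: ✗ (fails at j=2)
  i=3: ✗ (fails at j=3)
  i=4: ✓ (all of [4,5])
  i=5: ✗ (fails at j=6)
  i=6: ✗ (fails at j=6)
  i=7: ✓ (all of [7,8])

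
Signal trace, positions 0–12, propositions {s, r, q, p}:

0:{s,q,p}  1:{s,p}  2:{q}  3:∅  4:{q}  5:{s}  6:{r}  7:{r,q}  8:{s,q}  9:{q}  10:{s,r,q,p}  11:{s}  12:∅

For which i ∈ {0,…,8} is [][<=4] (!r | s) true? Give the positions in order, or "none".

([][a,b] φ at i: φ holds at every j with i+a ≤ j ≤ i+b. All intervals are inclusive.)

Evaluate at each i in [0,8]:
  i=0: ✓ (all of [0,4])
  i=1: ✓ (all of [1,5])
  i=2: ✗ (fails at j=6)
  i=3: ✗ (fails at j=6)
  i=4: ✗ (fails at j=6)
  i=5: ✗ (fails at j=6)
  i=6: ✗ (fails at j=6)
  i=7: ✗ (fails at j=7)
  i=8: ✓ (all of [8,12])

0, 1, 8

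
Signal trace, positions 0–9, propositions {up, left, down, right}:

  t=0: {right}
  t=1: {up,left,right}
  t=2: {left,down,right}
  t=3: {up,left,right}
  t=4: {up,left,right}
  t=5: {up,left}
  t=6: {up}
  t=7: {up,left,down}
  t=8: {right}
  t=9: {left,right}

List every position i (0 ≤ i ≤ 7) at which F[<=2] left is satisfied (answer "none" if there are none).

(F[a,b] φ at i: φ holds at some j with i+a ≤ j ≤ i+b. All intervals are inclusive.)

0, 1, 2, 3, 4, 5, 6, 7

Evaluate at each i in [0,7]:
  i=0: ✓ (witness j=1)
  i=1: ✓ (witness j=1)
  i=2: ✓ (witness j=2)
  i=3: ✓ (witness j=3)
  i=4: ✓ (witness j=4)
  i=5: ✓ (witness j=5)
  i=6: ✓ (witness j=7)
  i=7: ✓ (witness j=7)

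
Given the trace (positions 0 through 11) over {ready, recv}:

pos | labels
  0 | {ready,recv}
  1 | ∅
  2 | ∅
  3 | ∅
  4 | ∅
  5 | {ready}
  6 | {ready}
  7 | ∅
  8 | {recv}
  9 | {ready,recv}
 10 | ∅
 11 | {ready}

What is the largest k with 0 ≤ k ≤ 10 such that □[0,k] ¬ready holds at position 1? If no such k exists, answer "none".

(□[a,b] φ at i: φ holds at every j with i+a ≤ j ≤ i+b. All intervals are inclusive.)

3

¬ready must hold from j=1 onward; find where it first fails.
  j=1: holds
  j=2: holds
  j=3: holds
  j=4: holds
  j=5: fails
Holds on [1,4], so largest k = 3.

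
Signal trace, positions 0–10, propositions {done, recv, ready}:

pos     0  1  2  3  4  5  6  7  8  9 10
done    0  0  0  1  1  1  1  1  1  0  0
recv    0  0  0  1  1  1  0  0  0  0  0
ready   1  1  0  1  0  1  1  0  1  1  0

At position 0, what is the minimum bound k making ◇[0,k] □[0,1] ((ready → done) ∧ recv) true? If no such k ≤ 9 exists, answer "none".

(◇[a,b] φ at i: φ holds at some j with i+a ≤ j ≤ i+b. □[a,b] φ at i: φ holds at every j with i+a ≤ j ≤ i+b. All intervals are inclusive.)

Scan j = 0,1,… for □[0,1] ((ready → done) ∧ recv):
  j=0: fails
  j=1: fails
  j=2: fails
  j=3: holds
First hit at j=3, so smallest k = 3-0 = 3.

3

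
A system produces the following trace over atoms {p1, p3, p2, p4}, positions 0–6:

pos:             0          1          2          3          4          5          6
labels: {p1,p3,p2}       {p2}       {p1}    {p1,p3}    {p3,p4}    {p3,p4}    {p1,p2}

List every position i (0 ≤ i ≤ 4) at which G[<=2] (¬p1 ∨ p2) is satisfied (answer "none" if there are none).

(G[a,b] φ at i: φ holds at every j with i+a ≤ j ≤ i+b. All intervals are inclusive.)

Evaluate at each i in [0,4]:
  i=0: ✗ (fails at j=2)
  i=1: ✗ (fails at j=2)
  i=2: ✗ (fails at j=2)
  i=3: ✗ (fails at j=3)
  i=4: ✓ (all of [4,6])

4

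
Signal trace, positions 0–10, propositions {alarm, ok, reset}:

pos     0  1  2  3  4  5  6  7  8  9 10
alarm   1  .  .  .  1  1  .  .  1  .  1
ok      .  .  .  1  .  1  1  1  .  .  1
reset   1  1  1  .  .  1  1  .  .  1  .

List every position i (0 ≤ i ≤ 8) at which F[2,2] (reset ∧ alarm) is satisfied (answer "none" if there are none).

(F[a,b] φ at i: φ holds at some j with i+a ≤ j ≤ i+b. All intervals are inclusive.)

3

Evaluate at each i in [0,8]:
  i=0: ✗ (none in [2,2])
  i=1: ✗ (none in [3,3])
  i=2: ✗ (none in [4,4])
  i=3: ✓ (witness j=5)
  i=4: ✗ (none in [6,6])
  i=5: ✗ (none in [7,7])
  i=6: ✗ (none in [8,8])
  i=7: ✗ (none in [9,9])
  i=8: ✗ (none in [10,10])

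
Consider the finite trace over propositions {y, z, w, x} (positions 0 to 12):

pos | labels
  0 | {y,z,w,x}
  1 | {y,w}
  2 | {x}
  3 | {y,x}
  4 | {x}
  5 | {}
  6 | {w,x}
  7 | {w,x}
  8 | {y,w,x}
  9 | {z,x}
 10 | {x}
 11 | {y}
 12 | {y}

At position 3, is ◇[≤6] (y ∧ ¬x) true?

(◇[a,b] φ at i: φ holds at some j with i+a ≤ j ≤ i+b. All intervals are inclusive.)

Check (y ∧ ¬x) at each j in [3,9]:
  j=3: false
  j=4: false
  j=5: false
  j=6: false
  j=7: false
  j=8: false
  j=9: false
No position in the window satisfies it → formula fails.

No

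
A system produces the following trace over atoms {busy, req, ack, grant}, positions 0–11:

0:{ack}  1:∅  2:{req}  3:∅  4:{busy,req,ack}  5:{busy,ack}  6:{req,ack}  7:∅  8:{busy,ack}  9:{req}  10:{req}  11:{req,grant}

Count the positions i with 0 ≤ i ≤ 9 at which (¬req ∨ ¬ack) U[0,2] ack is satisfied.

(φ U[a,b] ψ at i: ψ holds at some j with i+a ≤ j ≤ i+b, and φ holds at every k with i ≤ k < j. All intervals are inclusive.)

8

Evaluate at each i in [0,9]:
  i=0: ✓ (rhs at j=0)
  i=1: ✗ (no rhs in [1,3])
  i=2: ✓ (rhs at j=4; lhs holds on [2,3])
  i=3: ✓ (rhs at j=4; lhs holds on [3,3])
  i=4: ✓ (rhs at j=4)
  i=5: ✓ (rhs at j=5)
  i=6: ✓ (rhs at j=6)
  i=7: ✓ (rhs at j=8; lhs holds on [7,7])
  i=8: ✓ (rhs at j=8)
  i=9: ✗ (no rhs in [9,11])
Positions where it holds: {0, 2, 3, 4, 5, 6, 7, 8} → 8.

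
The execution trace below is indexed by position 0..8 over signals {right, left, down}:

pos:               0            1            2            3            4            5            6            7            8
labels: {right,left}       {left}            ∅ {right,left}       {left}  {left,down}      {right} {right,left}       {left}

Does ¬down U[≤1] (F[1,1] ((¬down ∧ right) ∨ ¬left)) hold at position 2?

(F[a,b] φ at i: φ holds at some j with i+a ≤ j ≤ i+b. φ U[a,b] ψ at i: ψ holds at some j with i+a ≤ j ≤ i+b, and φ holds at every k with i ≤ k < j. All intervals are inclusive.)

Need some j in [2,3] with F[1,1] ((¬down ∧ right) ∨ ¬left), and ¬down at every k in [2,j-1].
  j=2: F[1,1] ((¬down ∧ right) ∨ ¬left) holds; no prefix to check → satisfied.

True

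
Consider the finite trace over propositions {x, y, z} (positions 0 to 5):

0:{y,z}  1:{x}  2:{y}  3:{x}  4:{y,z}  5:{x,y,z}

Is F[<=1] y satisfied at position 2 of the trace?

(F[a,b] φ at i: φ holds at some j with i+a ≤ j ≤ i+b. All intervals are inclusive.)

True

Check y at each j in [2,3]:
  j=2: true
  j=3: false
Found at j=2 → formula holds.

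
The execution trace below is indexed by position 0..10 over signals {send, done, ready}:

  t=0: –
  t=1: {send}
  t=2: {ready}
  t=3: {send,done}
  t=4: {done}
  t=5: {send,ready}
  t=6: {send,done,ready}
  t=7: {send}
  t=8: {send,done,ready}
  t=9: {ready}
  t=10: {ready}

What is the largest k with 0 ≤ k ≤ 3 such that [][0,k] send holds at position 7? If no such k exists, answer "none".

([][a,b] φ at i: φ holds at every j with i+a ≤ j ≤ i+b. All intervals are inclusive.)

send must hold from j=7 onward; find where it first fails.
  j=7: holds
  j=8: holds
  j=9: fails
Holds on [7,8], so largest k = 1.

1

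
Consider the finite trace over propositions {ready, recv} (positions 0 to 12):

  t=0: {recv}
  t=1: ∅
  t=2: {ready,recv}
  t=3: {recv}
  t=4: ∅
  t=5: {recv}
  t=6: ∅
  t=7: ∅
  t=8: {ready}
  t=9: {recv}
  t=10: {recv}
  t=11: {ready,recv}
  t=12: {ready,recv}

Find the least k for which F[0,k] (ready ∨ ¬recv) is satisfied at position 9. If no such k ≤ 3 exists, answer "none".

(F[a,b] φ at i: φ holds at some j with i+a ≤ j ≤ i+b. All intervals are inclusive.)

Scan j = 9,10,… for (ready ∨ ¬recv):
  j=9: fails
  j=10: fails
  j=11: holds
First hit at j=11, so smallest k = 11-9 = 2.

2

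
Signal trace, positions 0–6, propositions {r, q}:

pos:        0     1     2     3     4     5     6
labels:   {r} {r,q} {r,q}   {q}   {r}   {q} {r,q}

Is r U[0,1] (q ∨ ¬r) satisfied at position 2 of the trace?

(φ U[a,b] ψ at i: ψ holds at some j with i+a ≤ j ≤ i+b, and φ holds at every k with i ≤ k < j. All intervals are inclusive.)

Need some j in [2,3] with (q ∨ ¬r), and r at every k in [2,j-1].
  j=2: (q ∨ ¬r) holds; no prefix to check → satisfied.

Holds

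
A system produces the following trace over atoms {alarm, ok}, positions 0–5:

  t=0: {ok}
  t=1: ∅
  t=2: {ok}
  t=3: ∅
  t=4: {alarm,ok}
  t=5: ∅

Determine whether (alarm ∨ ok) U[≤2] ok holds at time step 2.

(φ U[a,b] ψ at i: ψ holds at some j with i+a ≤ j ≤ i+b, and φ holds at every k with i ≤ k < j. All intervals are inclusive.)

Need some j in [2,4] with ok, and (alarm ∨ ok) at every k in [2,j-1].
  j=2: ok holds; no prefix to check → satisfied.

Yes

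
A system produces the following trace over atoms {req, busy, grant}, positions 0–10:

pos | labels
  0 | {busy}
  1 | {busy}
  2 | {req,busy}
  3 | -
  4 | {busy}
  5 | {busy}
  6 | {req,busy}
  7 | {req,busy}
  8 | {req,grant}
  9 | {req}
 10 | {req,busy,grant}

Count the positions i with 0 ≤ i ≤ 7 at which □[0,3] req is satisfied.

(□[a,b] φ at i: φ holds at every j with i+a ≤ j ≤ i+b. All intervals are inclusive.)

2

Evaluate at each i in [0,7]:
  i=0: ✗ (fails at j=0)
  i=1: ✗ (fails at j=1)
  i=2: ✗ (fails at j=3)
  i=3: ✗ (fails at j=3)
  i=4: ✗ (fails at j=4)
  i=5: ✗ (fails at j=5)
  i=6: ✓ (all of [6,9])
  i=7: ✓ (all of [7,10])
Positions where it holds: {6, 7} → 2.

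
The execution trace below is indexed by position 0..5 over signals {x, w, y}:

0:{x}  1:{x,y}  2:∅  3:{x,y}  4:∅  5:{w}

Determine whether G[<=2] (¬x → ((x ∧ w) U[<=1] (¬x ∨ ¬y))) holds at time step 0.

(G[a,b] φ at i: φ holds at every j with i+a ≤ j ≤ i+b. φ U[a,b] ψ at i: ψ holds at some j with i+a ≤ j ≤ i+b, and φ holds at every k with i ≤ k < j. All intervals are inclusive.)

Check (¬x → ((x ∧ w) U[<=1] (¬x ∨ ¬y))) at every j in [0,2]:
  j=0: antecedent false → ✓
  j=1: antecedent false → ✓
  j=2: antecedent true; consequent holds → ✓
All positions satisfy it → formula holds.

Holds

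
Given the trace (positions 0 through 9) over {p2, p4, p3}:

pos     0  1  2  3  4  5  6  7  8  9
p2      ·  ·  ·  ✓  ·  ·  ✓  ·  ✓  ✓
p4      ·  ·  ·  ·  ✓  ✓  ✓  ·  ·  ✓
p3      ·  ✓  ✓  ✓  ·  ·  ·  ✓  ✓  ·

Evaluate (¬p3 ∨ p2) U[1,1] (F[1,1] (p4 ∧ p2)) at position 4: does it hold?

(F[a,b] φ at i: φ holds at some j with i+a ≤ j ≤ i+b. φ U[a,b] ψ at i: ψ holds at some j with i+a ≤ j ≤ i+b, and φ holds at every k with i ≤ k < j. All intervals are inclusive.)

True

Need some j in [5,5] with F[1,1] (p4 ∧ p2), and (¬p3 ∨ p2) at every k in [4,j-1].
  j=5: F[1,1] (p4 ∧ p2) holds; (¬p3 ∨ p2) holds at every k in [4,4] → satisfied.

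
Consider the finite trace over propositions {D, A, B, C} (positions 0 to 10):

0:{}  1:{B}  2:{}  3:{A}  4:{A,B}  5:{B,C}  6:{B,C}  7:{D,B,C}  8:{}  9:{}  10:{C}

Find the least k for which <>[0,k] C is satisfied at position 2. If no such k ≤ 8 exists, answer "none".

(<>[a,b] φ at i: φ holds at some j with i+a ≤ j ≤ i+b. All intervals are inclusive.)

Scan j = 2,3,… for C:
  j=2: fails
  j=3: fails
  j=4: fails
  j=5: holds
First hit at j=5, so smallest k = 5-2 = 3.

3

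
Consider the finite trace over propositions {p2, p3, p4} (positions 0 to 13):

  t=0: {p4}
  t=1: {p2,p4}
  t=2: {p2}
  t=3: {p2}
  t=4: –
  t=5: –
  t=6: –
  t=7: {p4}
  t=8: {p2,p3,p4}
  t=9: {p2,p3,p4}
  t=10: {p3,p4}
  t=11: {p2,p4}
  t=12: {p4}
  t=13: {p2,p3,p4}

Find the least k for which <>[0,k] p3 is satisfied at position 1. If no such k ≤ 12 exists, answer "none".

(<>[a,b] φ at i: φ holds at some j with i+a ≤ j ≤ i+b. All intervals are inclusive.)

Scan j = 1,2,… for p3:
  j=1: fails
  j=2: fails
  j=3: fails
  j=4: fails
  j=5: fails
  j=6: fails
  j=7: fails
  j=8: holds
First hit at j=8, so smallest k = 8-1 = 7.

7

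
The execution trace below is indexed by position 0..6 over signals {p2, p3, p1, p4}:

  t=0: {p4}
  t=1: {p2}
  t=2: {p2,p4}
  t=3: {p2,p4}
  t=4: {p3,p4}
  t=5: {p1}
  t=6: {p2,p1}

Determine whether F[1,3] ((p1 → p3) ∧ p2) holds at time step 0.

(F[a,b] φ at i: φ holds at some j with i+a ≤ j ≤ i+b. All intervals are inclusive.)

Check ((p1 → p3) ∧ p2) at each j in [1,3]:
  j=1: true
  j=2: true
  j=3: true
Found at j=1 → formula holds.

True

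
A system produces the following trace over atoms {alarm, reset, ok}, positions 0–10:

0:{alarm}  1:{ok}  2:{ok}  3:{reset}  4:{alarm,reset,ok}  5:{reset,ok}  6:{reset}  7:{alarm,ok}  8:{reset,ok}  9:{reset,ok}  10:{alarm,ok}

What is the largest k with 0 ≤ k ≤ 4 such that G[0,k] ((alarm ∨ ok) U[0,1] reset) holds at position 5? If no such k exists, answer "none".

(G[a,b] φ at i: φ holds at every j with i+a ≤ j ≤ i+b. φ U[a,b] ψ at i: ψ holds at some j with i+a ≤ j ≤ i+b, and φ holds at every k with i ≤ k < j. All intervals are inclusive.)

4

((alarm ∨ ok) U[0,1] reset) must hold from j=5 onward; find where it first fails.
  j=5: holds
  j=6: holds
  j=7: holds
  j=8: holds
  j=9: holds
Holds through j=9; largest k = 4.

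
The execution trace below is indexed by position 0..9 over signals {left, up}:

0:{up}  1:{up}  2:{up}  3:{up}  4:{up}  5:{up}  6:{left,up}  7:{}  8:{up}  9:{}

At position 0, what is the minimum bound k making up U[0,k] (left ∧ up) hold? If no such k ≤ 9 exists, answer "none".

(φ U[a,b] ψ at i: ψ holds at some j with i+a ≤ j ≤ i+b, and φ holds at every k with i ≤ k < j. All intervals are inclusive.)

6

Need earliest j ≥ 0 with (left ∧ up), and up at every k in [0,j-1].
  j=0: rhs fails.
  j=1: rhs fails.
  j=2: rhs fails.
  j=3: rhs fails.
  j=4: rhs fails.
  j=5: rhs fails.
  j=6: rhs holds; lhs holds on [0,5]. k = 6.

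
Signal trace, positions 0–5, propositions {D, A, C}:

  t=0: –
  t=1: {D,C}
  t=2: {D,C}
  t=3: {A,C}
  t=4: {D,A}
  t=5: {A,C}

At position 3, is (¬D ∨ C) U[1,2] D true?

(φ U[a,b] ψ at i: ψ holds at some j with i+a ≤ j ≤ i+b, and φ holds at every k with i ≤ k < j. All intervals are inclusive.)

Need some j in [4,5] with D, and (¬D ∨ C) at every k in [3,j-1].
  j=4: D holds; (¬D ∨ C) holds at every k in [3,3] → satisfied.

Yes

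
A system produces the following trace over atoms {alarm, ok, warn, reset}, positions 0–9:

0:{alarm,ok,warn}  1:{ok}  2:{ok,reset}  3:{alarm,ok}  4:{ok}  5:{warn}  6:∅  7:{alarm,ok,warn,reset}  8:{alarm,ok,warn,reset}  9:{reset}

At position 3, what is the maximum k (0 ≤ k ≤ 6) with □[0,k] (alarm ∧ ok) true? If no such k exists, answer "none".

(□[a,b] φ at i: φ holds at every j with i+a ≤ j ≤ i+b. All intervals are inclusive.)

(alarm ∧ ok) must hold from j=3 onward; find where it first fails.
  j=3: holds
  j=4: fails
Holds on [3,3], so largest k = 0.

0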